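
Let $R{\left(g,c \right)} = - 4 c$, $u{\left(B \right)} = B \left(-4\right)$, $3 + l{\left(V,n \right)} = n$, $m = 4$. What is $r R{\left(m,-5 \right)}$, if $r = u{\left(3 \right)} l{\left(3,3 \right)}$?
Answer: $0$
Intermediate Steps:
$l{\left(V,n \right)} = -3 + n$
$u{\left(B \right)} = - 4 B$
$r = 0$ ($r = \left(-4\right) 3 \left(-3 + 3\right) = \left(-12\right) 0 = 0$)
$r R{\left(m,-5 \right)} = 0 \left(\left(-4\right) \left(-5\right)\right) = 0 \cdot 20 = 0$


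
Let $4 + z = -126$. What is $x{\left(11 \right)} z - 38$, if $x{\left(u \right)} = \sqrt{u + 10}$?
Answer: $-38 - 130 \sqrt{21} \approx -633.73$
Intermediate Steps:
$z = -130$ ($z = -4 - 126 = -130$)
$x{\left(u \right)} = \sqrt{10 + u}$
$x{\left(11 \right)} z - 38 = \sqrt{10 + 11} \left(-130\right) - 38 = \sqrt{21} \left(-130\right) - 38 = - 130 \sqrt{21} - 38 = -38 - 130 \sqrt{21}$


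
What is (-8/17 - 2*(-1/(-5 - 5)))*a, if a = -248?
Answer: 14136/85 ≈ 166.31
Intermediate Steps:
(-8/17 - 2*(-1/(-5 - 5)))*a = (-8/17 - 2*(-1/(-5 - 5)))*(-248) = (-8*1/17 - 2/((-1*(-10))))*(-248) = (-8/17 - 2/10)*(-248) = (-8/17 - 2*1/10)*(-248) = (-8/17 - 1/5)*(-248) = -57/85*(-248) = 14136/85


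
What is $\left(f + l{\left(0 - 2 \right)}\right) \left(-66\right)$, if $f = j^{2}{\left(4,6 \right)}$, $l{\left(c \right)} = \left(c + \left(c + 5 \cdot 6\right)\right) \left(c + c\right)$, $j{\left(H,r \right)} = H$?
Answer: $5808$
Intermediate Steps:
$l{\left(c \right)} = 2 c \left(30 + 2 c\right)$ ($l{\left(c \right)} = \left(c + \left(c + 30\right)\right) 2 c = \left(c + \left(30 + c\right)\right) 2 c = \left(30 + 2 c\right) 2 c = 2 c \left(30 + 2 c\right)$)
$f = 16$ ($f = 4^{2} = 16$)
$\left(f + l{\left(0 - 2 \right)}\right) \left(-66\right) = \left(16 + 4 \left(0 - 2\right) \left(15 + \left(0 - 2\right)\right)\right) \left(-66\right) = \left(16 + 4 \left(-2\right) \left(15 - 2\right)\right) \left(-66\right) = \left(16 + 4 \left(-2\right) 13\right) \left(-66\right) = \left(16 - 104\right) \left(-66\right) = \left(-88\right) \left(-66\right) = 5808$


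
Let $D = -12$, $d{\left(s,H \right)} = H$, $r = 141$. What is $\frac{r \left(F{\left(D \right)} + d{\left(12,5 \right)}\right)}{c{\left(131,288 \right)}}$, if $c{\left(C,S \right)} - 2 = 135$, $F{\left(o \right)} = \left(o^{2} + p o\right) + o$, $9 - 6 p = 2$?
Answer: $\frac{17343}{137} \approx 126.59$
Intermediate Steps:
$p = \frac{7}{6}$ ($p = \frac{3}{2} - \frac{1}{3} = \frac{7}{6} \approx 1.1667$)
$F{\left(o \right)} = o^{2} + \frac{13 o}{6}$ ($F{\left(o \right)} = \left(o^{2} + \frac{7 o}{6}\right) + o = o^{2} + \frac{13 o}{6}$)
$c{\left(C,S \right)} = 137$ ($c{\left(C,S \right)} = 2 + 135 = 137$)
$\frac{r \left(F{\left(D \right)} + d{\left(12,5 \right)}\right)}{c{\left(131,288 \right)}} = \frac{141 \left(\frac{1}{6} \left(-12\right) \left(13 + 6 \left(-12\right)\right) + 5\right)}{137} = 141 \left(\frac{1}{6} \left(-12\right) \left(13 - 72\right) + 5\right) \frac{1}{137} = 141 \left(\frac{1}{6} \left(-12\right) \left(-59\right) + 5\right) \frac{1}{137} = 141 \left(118 + 5\right) \frac{1}{137} = 141 \cdot 123 \cdot \frac{1}{137} = 17343 \cdot \frac{1}{137} = \frac{17343}{137}$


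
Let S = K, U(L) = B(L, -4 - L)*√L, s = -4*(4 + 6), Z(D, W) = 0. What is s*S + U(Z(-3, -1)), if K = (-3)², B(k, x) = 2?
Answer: -360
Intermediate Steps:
s = -40 (s = -4*10 = -40)
U(L) = 2*√L
K = 9
S = 9
s*S + U(Z(-3, -1)) = -40*9 + 2*√0 = -360 + 2*0 = -360 + 0 = -360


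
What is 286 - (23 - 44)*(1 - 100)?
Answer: -1793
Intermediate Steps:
286 - (23 - 44)*(1 - 100) = 286 - (-21)*(-99) = 286 - 1*2079 = 286 - 2079 = -1793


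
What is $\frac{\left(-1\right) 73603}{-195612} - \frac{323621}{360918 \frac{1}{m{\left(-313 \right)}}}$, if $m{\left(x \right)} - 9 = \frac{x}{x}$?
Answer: $- \frac{101079477161}{11766648636} \approx -8.5903$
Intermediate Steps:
$m{\left(x \right)} = 10$ ($m{\left(x \right)} = 9 + \frac{x}{x} = 9 + 1 = 10$)
$\frac{\left(-1\right) 73603}{-195612} - \frac{323621}{360918 \frac{1}{m{\left(-313 \right)}}} = \frac{\left(-1\right) 73603}{-195612} - \frac{323621}{360918 \cdot \frac{1}{10}} = \left(-73603\right) \left(- \frac{1}{195612}\right) - \frac{323621}{360918 \cdot \frac{1}{10}} = \frac{73603}{195612} - \frac{323621}{\frac{180459}{5}} = \frac{73603}{195612} - \frac{1618105}{180459} = - \frac{101079477161}{11766648636}$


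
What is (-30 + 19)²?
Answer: 121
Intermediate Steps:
(-30 + 19)² = (-11)² = 121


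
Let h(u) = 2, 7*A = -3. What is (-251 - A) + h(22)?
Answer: -1740/7 ≈ -248.57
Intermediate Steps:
A = -3/7 (A = (1/7)*(-3) = -3/7 ≈ -0.42857)
(-251 - A) + h(22) = (-251 - 1*(-3/7)) + 2 = (-251 + 3/7) + 2 = -1754/7 + 2 = -1740/7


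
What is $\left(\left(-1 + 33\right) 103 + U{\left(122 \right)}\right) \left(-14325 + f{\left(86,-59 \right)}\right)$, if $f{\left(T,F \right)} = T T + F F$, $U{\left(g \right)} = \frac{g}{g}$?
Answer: $-11368056$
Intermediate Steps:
$U{\left(g \right)} = 1$
$f{\left(T,F \right)} = F^{2} + T^{2}$ ($f{\left(T,F \right)} = T^{2} + F^{2} = F^{2} + T^{2}$)
$\left(\left(-1 + 33\right) 103 + U{\left(122 \right)}\right) \left(-14325 + f{\left(86,-59 \right)}\right) = \left(\left(-1 + 33\right) 103 + 1\right) \left(-14325 + \left(\left(-59\right)^{2} + 86^{2}\right)\right) = \left(32 \cdot 103 + 1\right) \left(-14325 + \left(3481 + 7396\right)\right) = \left(3296 + 1\right) \left(-14325 + 10877\right) = 3297 \left(-3448\right) = -11368056$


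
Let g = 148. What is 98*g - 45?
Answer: 14459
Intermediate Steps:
98*g - 45 = 98*148 - 45 = 14504 - 45 = 14459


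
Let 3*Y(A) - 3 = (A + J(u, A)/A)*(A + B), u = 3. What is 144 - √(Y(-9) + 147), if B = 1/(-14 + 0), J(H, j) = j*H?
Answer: 144 - √8141/7 ≈ 131.11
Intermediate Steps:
J(H, j) = H*j
B = -1/14 (B = 1/(-14) = -1/14 ≈ -0.071429)
Y(A) = 1 + (3 + A)*(-1/14 + A)/3 (Y(A) = 1 + ((A + (3*A)/A)*(A - 1/14))/3 = 1 + ((A + 3)*(-1/14 + A))/3 = 1 + ((3 + A)*(-1/14 + A))/3 = 1 + (3 + A)*(-1/14 + A)/3)
144 - √(Y(-9) + 147) = 144 - √((13/14 + (⅓)*(-9)² + (41/42)*(-9)) + 147) = 144 - √((13/14 + (⅓)*81 - 123/14) + 147) = 144 - √((13/14 + 27 - 123/14) + 147) = 144 - √(134/7 + 147) = 144 - √(1163/7) = 144 - √8141/7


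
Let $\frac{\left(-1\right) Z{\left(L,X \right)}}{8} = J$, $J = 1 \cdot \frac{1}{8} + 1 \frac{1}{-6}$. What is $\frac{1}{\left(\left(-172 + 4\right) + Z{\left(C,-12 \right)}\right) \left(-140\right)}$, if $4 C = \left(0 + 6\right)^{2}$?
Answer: $\frac{3}{70420} \approx 4.2602 \cdot 10^{-5}$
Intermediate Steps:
$C = 9$ ($C = \frac{\left(0 + 6\right)^{2}}{4} = \frac{6^{2}}{4} = \frac{1}{4} \cdot 36 = 9$)
$J = - \frac{1}{24}$ ($J = 1 \cdot \frac{1}{8} + 1 \left(- \frac{1}{6}\right) = \frac{1}{8} - \frac{1}{6} = - \frac{1}{24} \approx -0.041667$)
$Z{\left(L,X \right)} = \frac{1}{3}$ ($Z{\left(L,X \right)} = \left(-8\right) \left(- \frac{1}{24}\right) = \frac{1}{3}$)
$\frac{1}{\left(\left(-172 + 4\right) + Z{\left(C,-12 \right)}\right) \left(-140\right)} = \frac{1}{\left(\left(-172 + 4\right) + \frac{1}{3}\right) \left(-140\right)} = \frac{1}{-168 + \frac{1}{3}} \left(- \frac{1}{140}\right) = \frac{1}{- \frac{503}{3}} \left(- \frac{1}{140}\right) = \left(- \frac{3}{503}\right) \left(- \frac{1}{140}\right) = \frac{3}{70420}$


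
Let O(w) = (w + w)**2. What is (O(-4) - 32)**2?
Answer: 1024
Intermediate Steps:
O(w) = 4*w**2 (O(w) = (2*w)**2 = 4*w**2)
(O(-4) - 32)**2 = (4*(-4)**2 - 32)**2 = (4*16 - 32)**2 = (64 - 32)**2 = 32**2 = 1024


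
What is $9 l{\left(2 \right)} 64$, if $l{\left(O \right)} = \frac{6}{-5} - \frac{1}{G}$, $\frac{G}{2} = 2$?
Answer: $- \frac{4176}{5} \approx -835.2$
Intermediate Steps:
$G = 4$ ($G = 2 \cdot 2 = 4$)
$l{\left(O \right)} = - \frac{29}{20}$ ($l{\left(O \right)} = \frac{6}{-5} - \frac{1}{4} = 6 \left(- \frac{1}{5}\right) - \frac{1}{4} = - \frac{6}{5} - \frac{1}{4} = - \frac{29}{20}$)
$9 l{\left(2 \right)} 64 = 9 \left(- \frac{29}{20}\right) 64 = \left(- \frac{261}{20}\right) 64 = - \frac{4176}{5}$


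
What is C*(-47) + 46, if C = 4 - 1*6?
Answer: 140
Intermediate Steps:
C = -2 (C = 4 - 6 = -2)
C*(-47) + 46 = -2*(-47) + 46 = 94 + 46 = 140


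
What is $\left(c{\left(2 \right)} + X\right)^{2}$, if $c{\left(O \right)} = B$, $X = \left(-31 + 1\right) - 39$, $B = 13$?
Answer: $3136$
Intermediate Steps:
$X = -69$ ($X = -30 - 39 = -69$)
$c{\left(O \right)} = 13$
$\left(c{\left(2 \right)} + X\right)^{2} = \left(13 - 69\right)^{2} = \left(-56\right)^{2} = 3136$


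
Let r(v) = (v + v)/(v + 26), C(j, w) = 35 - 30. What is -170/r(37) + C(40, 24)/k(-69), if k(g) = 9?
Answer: -48010/333 ≈ -144.17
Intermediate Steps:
C(j, w) = 5
r(v) = 2*v/(26 + v) (r(v) = (2*v)/(26 + v) = 2*v/(26 + v))
-170/r(37) + C(40, 24)/k(-69) = -170/(2*37/(26 + 37)) + 5/9 = -170/(2*37/63) + 5*(1/9) = -170/(2*37*(1/63)) + 5/9 = -170/74/63 + 5/9 = -170*63/74 + 5/9 = -5355/37 + 5/9 = -48010/333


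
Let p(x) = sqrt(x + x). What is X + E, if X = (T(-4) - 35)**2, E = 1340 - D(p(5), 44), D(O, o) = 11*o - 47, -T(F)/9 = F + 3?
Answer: 1579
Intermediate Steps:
p(x) = sqrt(2)*sqrt(x) (p(x) = sqrt(2*x) = sqrt(2)*sqrt(x))
T(F) = -27 - 9*F (T(F) = -9*(F + 3) = -9*(3 + F) = -27 - 9*F)
D(O, o) = -47 + 11*o
E = 903 (E = 1340 - (-47 + 11*44) = 1340 - (-47 + 484) = 1340 - 1*437 = 1340 - 437 = 903)
X = 676 (X = ((-27 - 9*(-4)) - 35)**2 = ((-27 + 36) - 35)**2 = (9 - 35)**2 = (-26)**2 = 676)
X + E = 676 + 903 = 1579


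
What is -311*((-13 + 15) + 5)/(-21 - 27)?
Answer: 2177/48 ≈ 45.354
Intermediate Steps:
-311*((-13 + 15) + 5)/(-21 - 27) = -311*(2 + 5)/(-48) = -2177*(-1)/48 = -311*(-7/48) = 2177/48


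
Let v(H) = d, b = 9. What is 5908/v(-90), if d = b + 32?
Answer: 5908/41 ≈ 144.10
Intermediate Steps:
d = 41 (d = 9 + 32 = 41)
v(H) = 41
5908/v(-90) = 5908/41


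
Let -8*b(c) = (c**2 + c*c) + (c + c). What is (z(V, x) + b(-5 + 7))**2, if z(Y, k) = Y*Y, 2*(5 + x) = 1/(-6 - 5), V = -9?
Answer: 25281/4 ≈ 6320.3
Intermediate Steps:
x = -111/22 (x = -5 + 1/(2*(-6 - 5)) = -5 + (1/2)/(-11) = -5 + (1/2)*(-1/11) = -5 - 1/22 = -111/22 ≈ -5.0455)
z(Y, k) = Y**2
b(c) = -c/4 - c**2/4 (b(c) = -((c**2 + c*c) + (c + c))/8 = -((c**2 + c**2) + 2*c)/8 = -(2*c**2 + 2*c)/8 = -(2*c + 2*c**2)/8 = -c/4 - c**2/4)
(z(V, x) + b(-5 + 7))**2 = ((-9)**2 - (-5 + 7)*(1 + (-5 + 7))/4)**2 = (81 - 1/4*2*(1 + 2))**2 = (81 - 1/4*2*3)**2 = (81 - 3/2)**2 = (159/2)**2 = 25281/4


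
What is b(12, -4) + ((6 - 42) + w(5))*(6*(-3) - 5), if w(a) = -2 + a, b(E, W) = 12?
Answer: 771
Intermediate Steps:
b(12, -4) + ((6 - 42) + w(5))*(6*(-3) - 5) = 12 + ((6 - 42) + (-2 + 5))*(6*(-3) - 5) = 12 + (-36 + 3)*(-18 - 5) = 12 - 33*(-23) = 12 + 759 = 771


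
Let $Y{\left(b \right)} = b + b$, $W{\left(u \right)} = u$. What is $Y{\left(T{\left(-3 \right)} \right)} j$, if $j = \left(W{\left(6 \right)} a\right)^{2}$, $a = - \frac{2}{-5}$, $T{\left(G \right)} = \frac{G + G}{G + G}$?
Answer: $\frac{288}{25} \approx 11.52$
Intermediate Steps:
$T{\left(G \right)} = 1$ ($T{\left(G \right)} = \frac{2 G}{2 G} = 2 G \frac{1}{2 G} = 1$)
$a = \frac{2}{5}$ ($a = \left(-2\right) \left(- \frac{1}{5}\right) = \frac{2}{5} \approx 0.4$)
$Y{\left(b \right)} = 2 b$
$j = \frac{144}{25}$ ($j = \left(6 \cdot \frac{2}{5}\right)^{2} = \left(\frac{12}{5}\right)^{2} = \frac{144}{25} \approx 5.76$)
$Y{\left(T{\left(-3 \right)} \right)} j = 2 \cdot 1 \cdot \frac{144}{25} = 2 \cdot \frac{144}{25} = \frac{288}{25}$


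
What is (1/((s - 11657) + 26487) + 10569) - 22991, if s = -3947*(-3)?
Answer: -331307161/26671 ≈ -12422.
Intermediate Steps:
s = 11841
(1/((s - 11657) + 26487) + 10569) - 22991 = (1/((11841 - 11657) + 26487) + 10569) - 22991 = (1/(184 + 26487) + 10569) - 22991 = (1/26671 + 10569) - 22991 = 281885800/26671 - 22991 = -331307161/26671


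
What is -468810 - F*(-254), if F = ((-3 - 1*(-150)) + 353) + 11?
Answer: -339016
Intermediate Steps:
F = 511 (F = ((-3 + 150) + 353) + 11 = (147 + 353) + 11 = 500 + 11 = 511)
-468810 - F*(-254) = -468810 - 511*(-254) = -468810 - 1*(-129794) = -468810 + 129794 = -339016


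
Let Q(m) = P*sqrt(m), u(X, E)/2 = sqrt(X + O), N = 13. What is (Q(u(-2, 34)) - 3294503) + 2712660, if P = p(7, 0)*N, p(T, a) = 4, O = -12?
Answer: -581843 + 52*(-7)**(1/4)*2**(3/4) ≈ -5.8174e+5 + 100.59*I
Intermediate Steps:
u(X, E) = 2*sqrt(-12 + X) (u(X, E) = 2*sqrt(X - 12) = 2*sqrt(-12 + X))
P = 52 (P = 4*13 = 52)
Q(m) = 52*sqrt(m)
(Q(u(-2, 34)) - 3294503) + 2712660 = (52*sqrt(2*sqrt(-12 - 2)) - 3294503) + 2712660 = (52*sqrt(2*sqrt(-14)) - 3294503) + 2712660 = (52*sqrt(2*(I*sqrt(14))) - 3294503) + 2712660 = (52*sqrt(2*I*sqrt(14)) - 3294503) + 2712660 = (52*(2**(3/4)*7**(1/4)*sqrt(I)) - 3294503) + 2712660 = (52*2**(3/4)*7**(1/4)*sqrt(I) - 3294503) + 2712660 = (-3294503 + 52*2**(3/4)*7**(1/4)*sqrt(I)) + 2712660 = -581843 + 52*2**(3/4)*7**(1/4)*sqrt(I)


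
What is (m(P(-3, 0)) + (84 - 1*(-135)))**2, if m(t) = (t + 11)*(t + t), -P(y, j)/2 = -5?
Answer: 408321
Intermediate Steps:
P(y, j) = 10 (P(y, j) = -2*(-5) = 10)
m(t) = 2*t*(11 + t) (m(t) = (11 + t)*(2*t) = 2*t*(11 + t))
(m(P(-3, 0)) + (84 - 1*(-135)))**2 = (2*10*(11 + 10) + (84 - 1*(-135)))**2 = (2*10*21 + (84 + 135))**2 = (420 + 219)**2 = 639**2 = 408321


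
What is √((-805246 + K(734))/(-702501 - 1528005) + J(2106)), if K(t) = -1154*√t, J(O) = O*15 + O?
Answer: √(4656796858843987 + 71500109*√734)/371751 ≈ 183.57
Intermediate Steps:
J(O) = 16*O (J(O) = 15*O + O = 16*O)
√((-805246 + K(734))/(-702501 - 1528005) + J(2106)) = √((-805246 - 1154*√734)/(-702501 - 1528005) + 16*2106) = √((-805246 - 1154*√734)/(-2230506) + 33696) = √((-805246 - 1154*√734)*(-1/2230506) + 33696) = √((402623/1115253 + 577*√734/1115253) + 33696) = √(37579967711/1115253 + 577*√734/1115253)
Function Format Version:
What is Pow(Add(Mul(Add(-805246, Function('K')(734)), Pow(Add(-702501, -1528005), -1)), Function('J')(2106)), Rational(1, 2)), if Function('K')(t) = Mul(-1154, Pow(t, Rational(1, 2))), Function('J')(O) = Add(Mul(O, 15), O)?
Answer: Mul(Rational(1, 371751), Pow(Add(4656796858843987, Mul(71500109, Pow(734, Rational(1, 2)))), Rational(1, 2))) ≈ 183.57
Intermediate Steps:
Function('J')(O) = Mul(16, O) (Function('J')(O) = Add(Mul(15, O), O) = Mul(16, O))
Pow(Add(Mul(Add(-805246, Function('K')(734)), Pow(Add(-702501, -1528005), -1)), Function('J')(2106)), Rational(1, 2)) = Pow(Add(Mul(Add(-805246, Mul(-1154, Pow(734, Rational(1, 2)))), Pow(Add(-702501, -1528005), -1)), Mul(16, 2106)), Rational(1, 2)) = Pow(Add(Mul(Add(-805246, Mul(-1154, Pow(734, Rational(1, 2)))), Pow(-2230506, -1)), 33696), Rational(1, 2)) = Pow(Add(Mul(Add(-805246, Mul(-1154, Pow(734, Rational(1, 2)))), Rational(-1, 2230506)), 33696), Rational(1, 2)) = Pow(Add(Add(Rational(402623, 1115253), Mul(Rational(577, 1115253), Pow(734, Rational(1, 2)))), 33696), Rational(1, 2)) = Pow(Add(Rational(37579967711, 1115253), Mul(Rational(577, 1115253), Pow(734, Rational(1, 2)))), Rational(1, 2))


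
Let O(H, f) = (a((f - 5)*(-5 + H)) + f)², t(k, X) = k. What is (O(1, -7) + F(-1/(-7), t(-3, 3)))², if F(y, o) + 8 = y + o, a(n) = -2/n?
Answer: 24383134801/16257024 ≈ 1499.9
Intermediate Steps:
O(H, f) = (f - 2/((-5 + H)*(-5 + f)))² (O(H, f) = (-2*1/((-5 + H)*(f - 5)) + f)² = (-2*1/((-5 + H)*(-5 + f)) + f)² = (-2/((-5 + H)*(-5 + f)) + f)² = (f - 2/((-5 + H)*(-5 + f)))²)
F(y, o) = -8 + o + y (F(y, o) = -8 + (y + o) = -8 + (o + y) = -8 + o + y)
(O(1, -7) + F(-1/(-7), t(-3, 3)))² = ((-7 - 2/(25 - 5*1 - 5*(-7) + 1*(-7)))² + (-8 - 3 - 1/(-7)))² = ((-7 - 2/(25 - 5 + 35 - 7))² + (-8 - 3 - 1*(-⅐)))² = ((-7 - 2/48)² + (-8 - 3 + ⅐))² = ((-7 - 2*1/48)² - 76/7)² = ((-7 - 1/24)² - 76/7)² = ((-169/24)² - 76/7)² = (28561/576 - 76/7)² = (156151/4032)² = 24383134801/16257024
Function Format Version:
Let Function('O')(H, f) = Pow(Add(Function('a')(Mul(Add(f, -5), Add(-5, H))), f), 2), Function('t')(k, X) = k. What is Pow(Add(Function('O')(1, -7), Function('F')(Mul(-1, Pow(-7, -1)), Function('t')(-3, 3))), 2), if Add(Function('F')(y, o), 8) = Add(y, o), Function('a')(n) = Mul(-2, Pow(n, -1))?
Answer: Rational(24383134801, 16257024) ≈ 1499.9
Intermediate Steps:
Function('O')(H, f) = Pow(Add(f, Mul(-2, Pow(Add(-5, H), -1), Pow(Add(-5, f), -1))), 2) (Function('O')(H, f) = Pow(Add(Mul(-2, Pow(Mul(Add(f, -5), Add(-5, H)), -1)), f), 2) = Pow(Add(Mul(-2, Pow(Mul(Add(-5, f), Add(-5, H)), -1)), f), 2) = Pow(Add(Mul(-2, Pow(Mul(Add(-5, H), Add(-5, f)), -1)), f), 2) = Pow(Add(Mul(-2, Mul(Pow(Add(-5, H), -1), Pow(Add(-5, f), -1))), f), 2) = Pow(Add(Mul(-2, Pow(Add(-5, H), -1), Pow(Add(-5, f), -1)), f), 2) = Pow(Add(f, Mul(-2, Pow(Add(-5, H), -1), Pow(Add(-5, f), -1))), 2))
Function('F')(y, o) = Add(-8, o, y) (Function('F')(y, o) = Add(-8, Add(y, o)) = Add(-8, Add(o, y)) = Add(-8, o, y))
Pow(Add(Function('O')(1, -7), Function('F')(Mul(-1, Pow(-7, -1)), Function('t')(-3, 3))), 2) = Pow(Add(Pow(Add(-7, Mul(-2, Pow(Add(25, Mul(-5, 1), Mul(-5, -7), Mul(1, -7)), -1))), 2), Add(-8, -3, Mul(-1, Pow(-7, -1)))), 2) = Pow(Add(Pow(Add(-7, Mul(-2, Pow(Add(25, -5, 35, -7), -1))), 2), Add(-8, -3, Mul(-1, Rational(-1, 7)))), 2) = Pow(Add(Pow(Add(-7, Mul(-2, Pow(48, -1))), 2), Add(-8, -3, Rational(1, 7))), 2) = Pow(Add(Pow(Add(-7, Mul(-2, Rational(1, 48))), 2), Rational(-76, 7)), 2) = Pow(Add(Pow(Add(-7, Rational(-1, 24)), 2), Rational(-76, 7)), 2) = Pow(Add(Pow(Rational(-169, 24), 2), Rational(-76, 7)), 2) = Pow(Add(Rational(28561, 576), Rational(-76, 7)), 2) = Pow(Rational(156151, 4032), 2) = Rational(24383134801, 16257024)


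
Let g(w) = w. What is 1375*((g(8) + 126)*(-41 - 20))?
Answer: -11239250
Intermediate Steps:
1375*((g(8) + 126)*(-41 - 20)) = 1375*((8 + 126)*(-41 - 20)) = 1375*(134*(-61)) = 1375*(-8174) = -11239250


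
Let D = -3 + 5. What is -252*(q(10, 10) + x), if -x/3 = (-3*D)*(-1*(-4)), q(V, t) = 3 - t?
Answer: -16380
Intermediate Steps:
D = 2
x = 72 (x = -3*(-3*2)*(-1*(-4)) = -(-18)*4 = -3*(-24) = 72)
-252*(q(10, 10) + x) = -252*((3 - 1*10) + 72) = -252*((3 - 10) + 72) = -252*(-7 + 72) = -252*65 = -16380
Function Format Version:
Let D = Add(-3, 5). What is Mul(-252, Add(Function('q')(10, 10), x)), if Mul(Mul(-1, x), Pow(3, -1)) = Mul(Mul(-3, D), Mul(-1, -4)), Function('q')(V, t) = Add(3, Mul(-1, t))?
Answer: -16380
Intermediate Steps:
D = 2
x = 72 (x = Mul(-3, Mul(Mul(-3, 2), Mul(-1, -4))) = Mul(-3, Mul(-6, 4)) = Mul(-3, -24) = 72)
Mul(-252, Add(Function('q')(10, 10), x)) = Mul(-252, Add(Add(3, Mul(-1, 10)), 72)) = Mul(-252, Add(Add(3, -10), 72)) = Mul(-252, Add(-7, 72)) = Mul(-252, 65) = -16380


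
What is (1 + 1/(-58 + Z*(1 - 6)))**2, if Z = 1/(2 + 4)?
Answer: 120409/124609 ≈ 0.96629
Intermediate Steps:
Z = 1/6 ≈ 0.16667
(1 + 1/(-58 + Z*(1 - 6)))**2 = (1 + 1/(-58 + (1 - 6)/6))**2 = (1 + 1/(-58 + (1/6)*(-5)))**2 = (1 + 1/(-58 - 5/6))**2 = (1 + 1/(-353/6))**2 = (1 - 6/353)**2 = (347/353)**2 = 120409/124609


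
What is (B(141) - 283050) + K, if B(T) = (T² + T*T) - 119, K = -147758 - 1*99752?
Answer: -490917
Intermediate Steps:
K = -247510 (K = -147758 - 99752 = -247510)
B(T) = -119 + 2*T² (B(T) = (T² + T²) - 119 = 2*T² - 119 = -119 + 2*T²)
(B(141) - 283050) + K = ((-119 + 2*141²) - 283050) - 247510 = ((-119 + 2*19881) - 283050) - 247510 = ((-119 + 39762) - 283050) - 247510 = (39643 - 283050) - 247510 = -243407 - 247510 = -490917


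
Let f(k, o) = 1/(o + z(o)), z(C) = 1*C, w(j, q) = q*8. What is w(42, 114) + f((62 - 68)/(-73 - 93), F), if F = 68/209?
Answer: 124241/136 ≈ 913.54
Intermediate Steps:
w(j, q) = 8*q
F = 68/209 (F = 68*(1/209) = 68/209 ≈ 0.32536)
z(C) = C
f(k, o) = 1/(2*o) (f(k, o) = 1/(o + o) = 1/(2*o))
w(42, 114) + f((62 - 68)/(-73 - 93), F) = 8*114 + 1/(2*(68/209)) = 912 + (1/2)*(209/68) = 912 + 209/136 = 124241/136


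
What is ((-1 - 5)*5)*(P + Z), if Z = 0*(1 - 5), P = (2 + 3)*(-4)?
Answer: 600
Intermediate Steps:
P = -20 (P = 5*(-4) = -20)
Z = 0 (Z = 0*(-4) = 0)
((-1 - 5)*5)*(P + Z) = ((-1 - 5)*5)*(-20 + 0) = -6*5*(-20) = -30*(-20) = 600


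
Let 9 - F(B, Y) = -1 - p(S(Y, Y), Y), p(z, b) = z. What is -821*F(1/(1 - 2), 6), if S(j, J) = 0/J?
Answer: -8210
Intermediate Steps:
S(j, J) = 0
F(B, Y) = 10 (F(B, Y) = 9 - (-1 - 1*0) = 9 - (-1 + 0) = 9 - 1*(-1) = 9 + 1 = 10)
-821*F(1/(1 - 2), 6) = -821*10 = -8210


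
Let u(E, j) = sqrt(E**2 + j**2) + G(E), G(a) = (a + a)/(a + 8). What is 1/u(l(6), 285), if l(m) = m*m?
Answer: -22/1109413 + 121*sqrt(9169)/3328239 ≈ 0.0034614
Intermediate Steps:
l(m) = m**2
G(a) = 2*a/(8 + a) (G(a) = (2*a)/(8 + a) = 2*a/(8 + a))
u(E, j) = sqrt(E**2 + j**2) + 2*E/(8 + E)
1/u(l(6), 285) = 1/((2*6**2 + sqrt((6**2)**2 + 285**2)*(8 + 6**2))/(8 + 6**2)) = 1/((2*36 + sqrt(36**2 + 81225)*(8 + 36))/(8 + 36)) = 1/((72 + sqrt(1296 + 81225)*44)/44) = 1/((72 + sqrt(82521)*44)/44) = 1/((72 + (3*sqrt(9169))*44)/44) = 1/((72 + 132*sqrt(9169))/44) = 1/(18/11 + 3*sqrt(9169))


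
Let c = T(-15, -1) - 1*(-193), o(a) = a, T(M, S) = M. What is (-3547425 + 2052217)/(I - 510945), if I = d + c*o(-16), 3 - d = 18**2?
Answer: 747604/257057 ≈ 2.9083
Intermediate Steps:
d = -321 (d = 3 - 1*18**2 = 3 - 1*324 = 3 - 324 = -321)
c = 178 (c = -15 - 1*(-193) = -15 + 193 = 178)
I = -3169 (I = -321 + 178*(-16) = -321 - 2848 = -3169)
(-3547425 + 2052217)/(I - 510945) = (-3547425 + 2052217)/(-3169 - 510945) = -1495208/(-514114) = -1495208*(-1/514114) = 747604/257057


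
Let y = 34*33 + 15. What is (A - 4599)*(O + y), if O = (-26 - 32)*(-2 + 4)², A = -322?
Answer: -4453505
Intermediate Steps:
O = -232 (O = -58*2² = -58*4 = -232)
y = 1137 (y = 1122 + 15 = 1137)
(A - 4599)*(O + y) = (-322 - 4599)*(-232 + 1137) = -4921*905 = -4453505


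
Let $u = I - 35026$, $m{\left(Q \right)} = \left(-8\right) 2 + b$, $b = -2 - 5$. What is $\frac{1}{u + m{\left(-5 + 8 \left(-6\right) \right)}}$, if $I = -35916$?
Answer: $- \frac{1}{70965} \approx -1.4091 \cdot 10^{-5}$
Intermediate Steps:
$b = -7$ ($b = -2 - 5 = -7$)
$m{\left(Q \right)} = -23$ ($m{\left(Q \right)} = \left(-8\right) 2 - 7 = -16 - 7 = -23$)
$u = -70942$ ($u = -35916 - 35026 = -70942$)
$\frac{1}{u + m{\left(-5 + 8 \left(-6\right) \right)}} = \frac{1}{-70942 - 23} = \frac{1}{-70965} = - \frac{1}{70965}$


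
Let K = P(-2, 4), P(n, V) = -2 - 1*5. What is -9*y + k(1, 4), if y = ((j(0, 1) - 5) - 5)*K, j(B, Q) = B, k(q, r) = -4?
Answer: -634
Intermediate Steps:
P(n, V) = -7 (P(n, V) = -2 - 5 = -7)
K = -7
y = 70 (y = ((0 - 5) - 5)*(-7) = (-5 - 5)*(-7) = -10*(-7) = 70)
-9*y + k(1, 4) = -9*70 - 4 = -630 - 4 = -634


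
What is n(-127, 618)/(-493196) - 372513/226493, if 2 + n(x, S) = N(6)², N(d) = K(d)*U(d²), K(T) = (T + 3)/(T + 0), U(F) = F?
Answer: -92190961075/55852720814 ≈ -1.6506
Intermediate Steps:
K(T) = (3 + T)/T
N(d) = d*(3 + d) (N(d) = ((3 + d)/d)*d² = d*(3 + d))
n(x, S) = 2914 (n(x, S) = -2 + (6*(3 + 6))² = -2 + (6*9)² = -2 + 54² = -2 + 2916 = 2914)
n(-127, 618)/(-493196) - 372513/226493 = 2914/(-493196) - 372513/226493 = 2914*(-1/493196) - 372513*1/226493 = -1457/246598 - 372513/226493 = -92190961075/55852720814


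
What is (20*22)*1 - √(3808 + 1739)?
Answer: 440 - 43*√3 ≈ 365.52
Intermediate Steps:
(20*22)*1 - √(3808 + 1739) = 440*1 - √5547 = 440 - 43*√3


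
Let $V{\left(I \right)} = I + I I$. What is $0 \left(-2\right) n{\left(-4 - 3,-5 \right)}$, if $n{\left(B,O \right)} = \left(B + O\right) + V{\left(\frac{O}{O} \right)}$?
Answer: $0$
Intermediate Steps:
$V{\left(I \right)} = I + I^{2}$
$n{\left(B,O \right)} = 2 + B + O$ ($n{\left(B,O \right)} = \left(B + O\right) + \frac{O}{O} \left(1 + \frac{O}{O}\right) = \left(B + O\right) + 1 \left(1 + 1\right) = \left(B + O\right) + 1 \cdot 2 = \left(B + O\right) + 2 = 2 + B + O$)
$0 \left(-2\right) n{\left(-4 - 3,-5 \right)} = 0 \left(-2\right) \left(2 - 7 - 5\right) = 0 \left(2 - 7 - 5\right) = 0 \left(-10\right) = 0$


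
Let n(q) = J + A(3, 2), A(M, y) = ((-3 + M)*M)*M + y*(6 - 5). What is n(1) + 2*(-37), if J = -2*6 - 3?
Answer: -87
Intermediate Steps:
J = -15 (J = -12 - 3 = -15)
A(M, y) = y + M²*(-3 + M) (A(M, y) = (M*(-3 + M))*M + y*1 = M²*(-3 + M) + y = y + M²*(-3 + M))
n(q) = -13 (n(q) = -15 + (2 + 3³ - 3*3²) = -15 + (2 + 27 - 3*9) = -15 + (2 + 27 - 27) = -15 + 2 = -13)
n(1) + 2*(-37) = -13 + 2*(-37) = -13 - 74 = -87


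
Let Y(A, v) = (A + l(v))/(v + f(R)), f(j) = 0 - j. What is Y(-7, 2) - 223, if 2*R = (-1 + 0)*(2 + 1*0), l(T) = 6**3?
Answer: -460/3 ≈ -153.33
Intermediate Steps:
l(T) = 216
R = -1 (R = ((-1 + 0)*(2 + 1*0))/2 = (-(2 + 0))/2 = (-1*2)/2 = (1/2)*(-2) = -1)
f(j) = -j
Y(A, v) = (216 + A)/(1 + v) (Y(A, v) = (A + 216)/(v - 1*(-1)) = (216 + A)/(v + 1) = (216 + A)/(1 + v))
Y(-7, 2) - 223 = (216 - 7)/(1 + 2) - 223 = 209/3 - 223 = -460/3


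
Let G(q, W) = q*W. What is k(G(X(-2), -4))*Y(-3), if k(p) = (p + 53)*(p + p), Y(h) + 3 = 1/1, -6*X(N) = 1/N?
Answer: 632/9 ≈ 70.222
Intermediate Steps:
X(N) = -1/(6*N)
Y(h) = -2 (Y(h) = -3 + 1/1 = -3 + 1 = -2)
G(q, W) = W*q
k(p) = 2*p*(53 + p) (k(p) = (53 + p)*(2*p) = 2*p*(53 + p))
k(G(X(-2), -4))*Y(-3) = (2*(-(-2)/(3*(-2)))*(53 - (-2)/(3*(-2))))*(-2) = (2*(-(-2)*(-1)/(3*2))*(53 - (-2)*(-1)/(3*2)))*(-2) = (2*(-4*1/12)*(53 - 4*1/12))*(-2) = (2*(-⅓)*(53 - ⅓))*(-2) = (2*(-⅓)*(158/3))*(-2) = -316/9*(-2) = 632/9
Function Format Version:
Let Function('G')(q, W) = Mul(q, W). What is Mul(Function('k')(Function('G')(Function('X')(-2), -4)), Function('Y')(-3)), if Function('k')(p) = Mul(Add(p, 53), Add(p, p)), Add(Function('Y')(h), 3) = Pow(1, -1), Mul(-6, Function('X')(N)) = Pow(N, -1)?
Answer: Rational(632, 9) ≈ 70.222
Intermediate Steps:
Function('X')(N) = Mul(Rational(-1, 6), Pow(N, -1))
Function('Y')(h) = -2 (Function('Y')(h) = Add(-3, Pow(1, -1)) = Add(-3, 1) = -2)
Function('G')(q, W) = Mul(W, q)
Function('k')(p) = Mul(2, p, Add(53, p)) (Function('k')(p) = Mul(Add(53, p), Mul(2, p)) = Mul(2, p, Add(53, p)))
Mul(Function('k')(Function('G')(Function('X')(-2), -4)), Function('Y')(-3)) = Mul(Mul(2, Mul(-4, Mul(Rational(-1, 6), Pow(-2, -1))), Add(53, Mul(-4, Mul(Rational(-1, 6), Pow(-2, -1))))), -2) = Mul(Mul(2, Mul(-4, Mul(Rational(-1, 6), Rational(-1, 2))), Add(53, Mul(-4, Mul(Rational(-1, 6), Rational(-1, 2))))), -2) = Mul(Mul(2, Mul(-4, Rational(1, 12)), Add(53, Mul(-4, Rational(1, 12)))), -2) = Mul(Mul(2, Rational(-1, 3), Add(53, Rational(-1, 3))), -2) = Mul(Mul(2, Rational(-1, 3), Rational(158, 3)), -2) = Mul(Rational(-316, 9), -2) = Rational(632, 9)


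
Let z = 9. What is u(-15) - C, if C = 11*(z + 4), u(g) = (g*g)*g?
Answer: -3518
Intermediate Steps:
u(g) = g**3 (u(g) = g**2*g = g**3)
C = 143 (C = 11*(9 + 4) = 11*13 = 143)
u(-15) - C = (-15)**3 - 1*143 = -3375 - 143 = -3518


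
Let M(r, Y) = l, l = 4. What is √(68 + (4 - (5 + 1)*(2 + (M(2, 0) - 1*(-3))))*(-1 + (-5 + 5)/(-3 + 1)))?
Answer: √118 ≈ 10.863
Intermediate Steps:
M(r, Y) = 4
√(68 + (4 - (5 + 1)*(2 + (M(2, 0) - 1*(-3))))*(-1 + (-5 + 5)/(-3 + 1))) = √(68 + (4 - (5 + 1)*(2 + (4 - 1*(-3))))*(-1 + (-5 + 5)/(-3 + 1))) = √(68 + (4 - 6*(2 + (4 + 3)))*(-1 + 0/(-2))) = √(68 + (4 - 6*(2 + 7))*(-1 + 0*(-½))) = √(68 + (4 - 6*9)*(-1 + 0)) = √(68 + (4 - 1*54)*(-1)) = √(68 + (4 - 54)*(-1)) = √(68 - 50*(-1)) = √(68 + 50) = √118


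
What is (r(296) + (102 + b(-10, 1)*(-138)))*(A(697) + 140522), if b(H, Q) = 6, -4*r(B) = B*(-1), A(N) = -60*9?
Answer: -91268264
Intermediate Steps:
A(N) = -540
r(B) = B/4 (r(B) = -B*(-1)/4 = -(-1)*B/4 = B/4)
(r(296) + (102 + b(-10, 1)*(-138)))*(A(697) + 140522) = ((¼)*296 + (102 + 6*(-138)))*(-540 + 140522) = (74 + (102 - 828))*139982 = (74 - 726)*139982 = -652*139982 = -91268264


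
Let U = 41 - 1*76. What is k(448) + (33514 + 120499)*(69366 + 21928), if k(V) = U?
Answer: 14060462787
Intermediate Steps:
U = -35 (U = 41 - 76 = -35)
k(V) = -35
k(448) + (33514 + 120499)*(69366 + 21928) = -35 + (33514 + 120499)*(69366 + 21928) = -35 + 154013*91294 = -35 + 14060462822 = 14060462787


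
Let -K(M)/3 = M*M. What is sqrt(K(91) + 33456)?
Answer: 3*sqrt(957) ≈ 92.806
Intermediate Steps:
K(M) = -3*M**2 (K(M) = -3*M*M = -3*M**2)
sqrt(K(91) + 33456) = sqrt(-3*91**2 + 33456) = sqrt(-3*8281 + 33456) = sqrt(-24843 + 33456) = sqrt(8613) = 3*sqrt(957)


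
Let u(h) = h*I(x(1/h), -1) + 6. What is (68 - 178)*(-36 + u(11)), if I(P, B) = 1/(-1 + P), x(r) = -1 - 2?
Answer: 7205/2 ≈ 3602.5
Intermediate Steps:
x(r) = -3
u(h) = 6 - h/4 (u(h) = h/(-1 - 3) + 6 = h/(-4) + 6 = h*(-1/4) + 6 = -h/4 + 6 = 6 - h/4)
(68 - 178)*(-36 + u(11)) = (68 - 178)*(-36 + (6 - 1/4*11)) = -110*(-36 + (6 - 11/4)) = -110*(-36 + 13/4) = -110*(-131/4) = 7205/2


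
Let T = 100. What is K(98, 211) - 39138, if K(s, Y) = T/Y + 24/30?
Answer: -41289246/1055 ≈ -39137.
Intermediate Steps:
K(s, Y) = ⅘ + 100/Y (K(s, Y) = 100/Y + 24/30 = 100/Y + 24*(1/30) = 100/Y + ⅘ = ⅘ + 100/Y)
K(98, 211) - 39138 = (⅘ + 100/211) - 39138 = 1344/1055 - 39138 = -41289246/1055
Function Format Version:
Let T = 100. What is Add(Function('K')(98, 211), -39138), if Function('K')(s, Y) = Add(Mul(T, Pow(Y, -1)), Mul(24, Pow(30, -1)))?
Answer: Rational(-41289246, 1055) ≈ -39137.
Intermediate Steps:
Function('K')(s, Y) = Add(Rational(4, 5), Mul(100, Pow(Y, -1))) (Function('K')(s, Y) = Add(Mul(100, Pow(Y, -1)), Mul(24, Pow(30, -1))) = Add(Mul(100, Pow(Y, -1)), Mul(24, Rational(1, 30))) = Add(Mul(100, Pow(Y, -1)), Rational(4, 5)) = Add(Rational(4, 5), Mul(100, Pow(Y, -1))))
Add(Function('K')(98, 211), -39138) = Add(Add(Rational(4, 5), Mul(100, Pow(211, -1))), -39138) = Add(Add(Rational(4, 5), Mul(100, Rational(1, 211))), -39138) = Add(Add(Rational(4, 5), Rational(100, 211)), -39138) = Add(Rational(1344, 1055), -39138) = Rational(-41289246, 1055)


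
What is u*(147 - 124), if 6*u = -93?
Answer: -713/2 ≈ -356.50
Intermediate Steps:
u = -31/2 (u = (1/6)*(-93) = -31/2 ≈ -15.500)
u*(147 - 124) = -31*(147 - 124)/2 = -31/2*23 = -713/2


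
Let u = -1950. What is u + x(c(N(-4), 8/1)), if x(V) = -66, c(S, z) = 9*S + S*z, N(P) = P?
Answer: -2016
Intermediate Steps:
u + x(c(N(-4), 8/1)) = -1950 - 66 = -2016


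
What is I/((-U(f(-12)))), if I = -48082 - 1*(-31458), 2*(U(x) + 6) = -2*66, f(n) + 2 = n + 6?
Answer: -2078/9 ≈ -230.89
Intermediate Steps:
f(n) = 4 + n (f(n) = -2 + (n + 6) = -2 + (6 + n) = 4 + n)
U(x) = -72 (U(x) = -6 + (-2*66)/2 = -6 + (½)*(-132) = -6 - 66 = -72)
I = -16624 (I = -48082 + 31458 = -16624)
I/((-U(f(-12)))) = -16624/((-1*(-72))) = -16624/72 = -16624*1/72 = -2078/9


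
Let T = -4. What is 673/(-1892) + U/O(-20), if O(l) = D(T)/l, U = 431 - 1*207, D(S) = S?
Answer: 2118367/1892 ≈ 1119.6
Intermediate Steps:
U = 224 (U = 431 - 207 = 224)
O(l) = -4/l
673/(-1892) + U/O(-20) = 673/(-1892) + 224/((-4/(-20))) = 673*(-1/1892) + 224/((-4*(-1/20))) = -673/1892 + 224/(⅕) = -673/1892 + 224*5 = -673/1892 + 1120 = 2118367/1892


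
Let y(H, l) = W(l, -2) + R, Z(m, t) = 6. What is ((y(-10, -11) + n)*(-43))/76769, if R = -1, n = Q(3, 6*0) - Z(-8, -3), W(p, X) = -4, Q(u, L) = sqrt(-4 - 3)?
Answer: 43/6979 - 43*I*sqrt(7)/76769 ≈ 0.0061613 - 0.0014819*I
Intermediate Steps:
Q(u, L) = I*sqrt(7) (Q(u, L) = sqrt(-7) = I*sqrt(7))
n = -6 + I*sqrt(7) (n = I*sqrt(7) - 1*6 = I*sqrt(7) - 6 = -6 + I*sqrt(7) ≈ -6.0 + 2.6458*I)
y(H, l) = -5 (y(H, l) = -4 - 1 = -5)
((y(-10, -11) + n)*(-43))/76769 = ((-5 + (-6 + I*sqrt(7)))*(-43))/76769 = ((-11 + I*sqrt(7))*(-43))*(1/76769) = (473 - 43*I*sqrt(7))*(1/76769) = 43/6979 - 43*I*sqrt(7)/76769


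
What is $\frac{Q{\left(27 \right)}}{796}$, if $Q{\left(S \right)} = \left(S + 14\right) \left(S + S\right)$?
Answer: $\frac{1107}{398} \approx 2.7814$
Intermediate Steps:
$Q{\left(S \right)} = 2 S \left(14 + S\right)$ ($Q{\left(S \right)} = \left(14 + S\right) 2 S = 2 S \left(14 + S\right)$)
$\frac{Q{\left(27 \right)}}{796} = \frac{2 \cdot 27 \left(14 + 27\right)}{796} = 2 \cdot 27 \cdot 41 \cdot \frac{1}{796} = 2214 \cdot \frac{1}{796} = \frac{1107}{398}$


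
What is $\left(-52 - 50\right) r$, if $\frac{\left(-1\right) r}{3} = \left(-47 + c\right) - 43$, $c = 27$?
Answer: $-19278$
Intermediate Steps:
$r = 189$ ($r = - 3 \left(\left(-47 + 27\right) - 43\right) = - 3 \left(-20 - 43\right) = \left(-3\right) \left(-63\right) = 189$)
$\left(-52 - 50\right) r = \left(-52 - 50\right) 189 = \left(-102\right) 189 = -19278$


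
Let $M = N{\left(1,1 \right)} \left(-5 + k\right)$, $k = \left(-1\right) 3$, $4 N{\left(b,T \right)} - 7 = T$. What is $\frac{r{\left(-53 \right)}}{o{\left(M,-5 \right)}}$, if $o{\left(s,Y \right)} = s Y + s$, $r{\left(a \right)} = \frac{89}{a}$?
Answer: $- \frac{89}{3392} \approx -0.026238$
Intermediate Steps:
$N{\left(b,T \right)} = \frac{7}{4} + \frac{T}{4}$
$k = -3$
$M = -16$ ($M = \left(\frac{7}{4} + \frac{1}{4} \cdot 1\right) \left(-5 - 3\right) = \left(\frac{7}{4} + \frac{1}{4}\right) \left(-8\right) = 2 \left(-8\right) = -16$)
$o{\left(s,Y \right)} = s + Y s$ ($o{\left(s,Y \right)} = Y s + s = s + Y s$)
$\frac{r{\left(-53 \right)}}{o{\left(M,-5 \right)}} = \frac{89 \frac{1}{-53}}{\left(-16\right) \left(1 - 5\right)} = \frac{89 \left(- \frac{1}{53}\right)}{\left(-16\right) \left(-4\right)} = - \frac{89}{53 \cdot 64} = \left(- \frac{89}{53}\right) \frac{1}{64} = - \frac{89}{3392}$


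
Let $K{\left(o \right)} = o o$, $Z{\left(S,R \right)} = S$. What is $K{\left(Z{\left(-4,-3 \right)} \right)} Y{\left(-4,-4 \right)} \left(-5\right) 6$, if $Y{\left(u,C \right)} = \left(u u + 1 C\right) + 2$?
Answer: $-6720$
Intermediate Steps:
$Y{\left(u,C \right)} = 2 + C + u^{2}$ ($Y{\left(u,C \right)} = \left(u^{2} + C\right) + 2 = \left(C + u^{2}\right) + 2 = 2 + C + u^{2}$)
$K{\left(o \right)} = o^{2}$
$K{\left(Z{\left(-4,-3 \right)} \right)} Y{\left(-4,-4 \right)} \left(-5\right) 6 = \left(-4\right)^{2} \left(2 - 4 + \left(-4\right)^{2}\right) \left(-5\right) 6 = 16 \left(2 - 4 + 16\right) \left(-5\right) 6 = 16 \cdot 14 \left(-5\right) 6 = 16 \left(\left(-70\right) 6\right) = 16 \left(-420\right) = -6720$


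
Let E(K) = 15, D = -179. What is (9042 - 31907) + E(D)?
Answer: -22850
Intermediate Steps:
(9042 - 31907) + E(D) = (9042 - 31907) + 15 = -22865 + 15 = -22850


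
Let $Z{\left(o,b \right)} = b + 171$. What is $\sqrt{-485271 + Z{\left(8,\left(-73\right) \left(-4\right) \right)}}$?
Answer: $2 i \sqrt{121202} \approx 696.28 i$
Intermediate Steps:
$Z{\left(o,b \right)} = 171 + b$
$\sqrt{-485271 + Z{\left(8,\left(-73\right) \left(-4\right) \right)}} = \sqrt{-485271 + \left(171 - -292\right)} = \sqrt{-485271 + \left(171 + 292\right)} = \sqrt{-485271 + 463} = \sqrt{-484808} = 2 i \sqrt{121202}$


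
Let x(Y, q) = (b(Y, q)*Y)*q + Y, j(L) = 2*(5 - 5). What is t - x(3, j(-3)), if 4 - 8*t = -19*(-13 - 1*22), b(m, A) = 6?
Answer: -685/8 ≈ -85.625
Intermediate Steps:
j(L) = 0 (j(L) = 2*0 = 0)
x(Y, q) = Y + 6*Y*q (x(Y, q) = (6*Y)*q + Y = 6*Y*q + Y = Y + 6*Y*q)
t = -661/8 (t = ½ - (-19)*(-13 - 1*22)/8 = ½ - (-19)*(-13 - 22)/8 = ½ - (-19)*(-35)/8 = ½ - ⅛*665 = ½ - 665/8 = -661/8 ≈ -82.625)
t - x(3, j(-3)) = -661/8 - 3*(1 + 6*0) = -661/8 - 3*(1 + 0) = -661/8 - 3 = -685/8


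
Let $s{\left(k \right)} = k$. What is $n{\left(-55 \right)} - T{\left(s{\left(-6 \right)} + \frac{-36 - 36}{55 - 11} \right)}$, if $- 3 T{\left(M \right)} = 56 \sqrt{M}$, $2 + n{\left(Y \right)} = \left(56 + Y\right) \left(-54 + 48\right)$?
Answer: $-8 + \frac{112 i \sqrt{231}}{33} \approx -8.0 + 51.583 i$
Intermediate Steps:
$n{\left(Y \right)} = -338 - 6 Y$ ($n{\left(Y \right)} = -2 + \left(56 + Y\right) \left(-54 + 48\right) = -2 + \left(56 + Y\right) \left(-6\right) = -2 - \left(336 + 6 Y\right) = -338 - 6 Y$)
$T{\left(M \right)} = - \frac{56 \sqrt{M}}{3}$
$n{\left(-55 \right)} - T{\left(s{\left(-6 \right)} + \frac{-36 - 36}{55 - 11} \right)} = \left(-338 - -330\right) - - \frac{56 \sqrt{-6 + \frac{-36 - 36}{55 - 11}}}{3} = \left(-338 + 330\right) - - \frac{56 \sqrt{-6 - \frac{72}{44}}}{3} = -8 - - \frac{56 \sqrt{-6 - \frac{18}{11}}}{3} = -8 - - \frac{56 \sqrt{- \frac{84}{11}}}{3} = -8 - - \frac{56 \frac{2 i \sqrt{231}}{11}}{3} = -8 - - \frac{112 i \sqrt{231}}{33} = -8 + \frac{112 i \sqrt{231}}{33}$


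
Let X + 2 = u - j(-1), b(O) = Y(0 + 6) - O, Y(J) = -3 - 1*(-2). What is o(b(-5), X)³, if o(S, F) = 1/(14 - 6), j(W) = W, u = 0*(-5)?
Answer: 1/512 ≈ 0.0019531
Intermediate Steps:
u = 0
Y(J) = -1 (Y(J) = -3 + 2 = -1)
b(O) = -1 - O
X = -1 (X = -2 + (0 - 1*(-1)) = -2 + (0 + 1) = -2 + 1 = -1)
o(S, F) = ⅛ (o(S, F) = 1/8 = ⅛)
o(b(-5), X)³ = (⅛)³ = 1/512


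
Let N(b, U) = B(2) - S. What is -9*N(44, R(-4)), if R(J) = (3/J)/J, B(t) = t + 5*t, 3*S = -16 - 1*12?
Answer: -192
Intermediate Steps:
S = -28/3 (S = (-16 - 1*12)/3 = (-16 - 12)/3 = (⅓)*(-28) = -28/3 ≈ -9.3333)
B(t) = 6*t
R(J) = 3/J²
N(b, U) = 64/3 (N(b, U) = 6*2 - 1*(-28/3) = 12 + 28/3 = 64/3)
-9*N(44, R(-4)) = -9*64/3 = -192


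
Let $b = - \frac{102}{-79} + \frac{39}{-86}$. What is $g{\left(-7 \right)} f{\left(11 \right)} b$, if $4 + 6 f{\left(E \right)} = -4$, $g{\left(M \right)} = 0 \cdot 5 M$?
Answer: $0$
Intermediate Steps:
$g{\left(M \right)} = 0$ ($g{\left(M \right)} = 0 M = 0$)
$f{\left(E \right)} = - \frac{4}{3}$ ($f{\left(E \right)} = - \frac{2}{3} + \frac{1}{6} \left(-4\right) = - \frac{2}{3} - \frac{2}{3} = - \frac{4}{3}$)
$b = \frac{5691}{6794}$ ($b = \left(-102\right) \left(- \frac{1}{79}\right) + 39 \left(- \frac{1}{86}\right) = \frac{102}{79} - \frac{39}{86} = \frac{5691}{6794} \approx 0.83765$)
$g{\left(-7 \right)} f{\left(11 \right)} b = 0 \left(- \frac{4}{3}\right) \frac{5691}{6794} = 0 \cdot \frac{5691}{6794} = 0$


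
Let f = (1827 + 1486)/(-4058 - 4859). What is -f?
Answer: 3313/8917 ≈ 0.37154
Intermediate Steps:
f = -3313/8917 (f = 3313/(-8917) = 3313*(-1/8917) = -3313/8917 ≈ -0.37154)
-f = -1*(-3313/8917) = 3313/8917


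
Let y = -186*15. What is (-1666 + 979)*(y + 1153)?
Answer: 1124619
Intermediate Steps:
y = -2790
(-1666 + 979)*(y + 1153) = (-1666 + 979)*(-2790 + 1153) = -687*(-1637) = 1124619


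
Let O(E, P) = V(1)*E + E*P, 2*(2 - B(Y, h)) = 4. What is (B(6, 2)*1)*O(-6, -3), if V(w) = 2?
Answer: 0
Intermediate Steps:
B(Y, h) = 0 (B(Y, h) = 2 - ½*4 = 2 - 2 = 0)
O(E, P) = 2*E + E*P
(B(6, 2)*1)*O(-6, -3) = (0*1)*(-6*(2 - 3)) = 0*(-6*(-1)) = 0*6 = 0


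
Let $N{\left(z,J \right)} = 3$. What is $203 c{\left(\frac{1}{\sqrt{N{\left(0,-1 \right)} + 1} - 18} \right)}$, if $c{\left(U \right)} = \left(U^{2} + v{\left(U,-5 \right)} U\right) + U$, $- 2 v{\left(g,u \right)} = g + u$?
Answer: $- \frac{22533}{512} \approx -44.01$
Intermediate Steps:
$v{\left(g,u \right)} = - \frac{g}{2} - \frac{u}{2}$ ($v{\left(g,u \right)} = - \frac{g + u}{2} = - \frac{g}{2} - \frac{u}{2}$)
$c{\left(U \right)} = U + U^{2} + U \left(\frac{5}{2} - \frac{U}{2}\right)$ ($c{\left(U \right)} = \left(U^{2} + \left(- \frac{U}{2} - - \frac{5}{2}\right) U\right) + U = \left(U^{2} + \left(- \frac{U}{2} + \frac{5}{2}\right) U\right) + U = \left(U^{2} + \left(\frac{5}{2} - \frac{U}{2}\right) U\right) + U = \left(U^{2} + U \left(\frac{5}{2} - \frac{U}{2}\right)\right) + U = U + U^{2} + U \left(\frac{5}{2} - \frac{U}{2}\right)$)
$203 c{\left(\frac{1}{\sqrt{N{\left(0,-1 \right)} + 1} - 18} \right)} = 203 \frac{7 + \frac{1}{\sqrt{3 + 1} - 18}}{2 \left(\sqrt{3 + 1} - 18\right)} = 203 \frac{7 + \frac{1}{\sqrt{4} - 18}}{2 \left(\sqrt{4} - 18\right)} = 203 \frac{7 + \frac{1}{2 - 18}}{2 \left(2 - 18\right)} = 203 \frac{7 + \frac{1}{-16}}{2 \left(-16\right)} = 203 \cdot \frac{1}{2} \left(- \frac{1}{16}\right) \left(7 - \frac{1}{16}\right) = 203 \cdot \frac{1}{2} \left(- \frac{1}{16}\right) \frac{111}{16} = 203 \left(- \frac{111}{512}\right) = - \frac{22533}{512}$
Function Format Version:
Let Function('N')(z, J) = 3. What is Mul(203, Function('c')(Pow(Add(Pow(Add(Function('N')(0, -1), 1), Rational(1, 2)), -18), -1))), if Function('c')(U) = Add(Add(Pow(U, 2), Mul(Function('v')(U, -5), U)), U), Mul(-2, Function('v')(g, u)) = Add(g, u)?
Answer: Rational(-22533, 512) ≈ -44.010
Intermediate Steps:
Function('v')(g, u) = Add(Mul(Rational(-1, 2), g), Mul(Rational(-1, 2), u)) (Function('v')(g, u) = Mul(Rational(-1, 2), Add(g, u)) = Add(Mul(Rational(-1, 2), g), Mul(Rational(-1, 2), u)))
Function('c')(U) = Add(U, Pow(U, 2), Mul(U, Add(Rational(5, 2), Mul(Rational(-1, 2), U)))) (Function('c')(U) = Add(Add(Pow(U, 2), Mul(Add(Mul(Rational(-1, 2), U), Mul(Rational(-1, 2), -5)), U)), U) = Add(Add(Pow(U, 2), Mul(Add(Mul(Rational(-1, 2), U), Rational(5, 2)), U)), U) = Add(Add(Pow(U, 2), Mul(Add(Rational(5, 2), Mul(Rational(-1, 2), U)), U)), U) = Add(Add(Pow(U, 2), Mul(U, Add(Rational(5, 2), Mul(Rational(-1, 2), U)))), U) = Add(U, Pow(U, 2), Mul(U, Add(Rational(5, 2), Mul(Rational(-1, 2), U)))))
Mul(203, Function('c')(Pow(Add(Pow(Add(Function('N')(0, -1), 1), Rational(1, 2)), -18), -1))) = Mul(203, Mul(Rational(1, 2), Pow(Add(Pow(Add(3, 1), Rational(1, 2)), -18), -1), Add(7, Pow(Add(Pow(Add(3, 1), Rational(1, 2)), -18), -1)))) = Mul(203, Mul(Rational(1, 2), Pow(Add(Pow(4, Rational(1, 2)), -18), -1), Add(7, Pow(Add(Pow(4, Rational(1, 2)), -18), -1)))) = Mul(203, Mul(Rational(1, 2), Pow(Add(2, -18), -1), Add(7, Pow(Add(2, -18), -1)))) = Mul(203, Mul(Rational(1, 2), Pow(-16, -1), Add(7, Pow(-16, -1)))) = Mul(203, Mul(Rational(1, 2), Rational(-1, 16), Add(7, Rational(-1, 16)))) = Mul(203, Mul(Rational(1, 2), Rational(-1, 16), Rational(111, 16))) = Mul(203, Rational(-111, 512)) = Rational(-22533, 512)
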